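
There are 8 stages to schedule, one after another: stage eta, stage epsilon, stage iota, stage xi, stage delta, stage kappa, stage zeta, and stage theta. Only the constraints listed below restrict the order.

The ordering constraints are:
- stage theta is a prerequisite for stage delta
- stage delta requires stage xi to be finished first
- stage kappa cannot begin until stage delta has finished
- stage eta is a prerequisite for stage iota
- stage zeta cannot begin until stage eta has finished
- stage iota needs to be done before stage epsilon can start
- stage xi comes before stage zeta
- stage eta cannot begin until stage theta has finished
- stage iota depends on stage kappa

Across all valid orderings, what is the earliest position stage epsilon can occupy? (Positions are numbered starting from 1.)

The stages that are forced before stage epsilon, directly or transitively, are stage eta, stage iota, stage xi, stage delta, stage kappa, stage theta. That's 6 stages.
With 6 mandatory predecessors, the earliest stage epsilon can sit is position 6+1 = 7, and placing just those 6 first achieves it.

7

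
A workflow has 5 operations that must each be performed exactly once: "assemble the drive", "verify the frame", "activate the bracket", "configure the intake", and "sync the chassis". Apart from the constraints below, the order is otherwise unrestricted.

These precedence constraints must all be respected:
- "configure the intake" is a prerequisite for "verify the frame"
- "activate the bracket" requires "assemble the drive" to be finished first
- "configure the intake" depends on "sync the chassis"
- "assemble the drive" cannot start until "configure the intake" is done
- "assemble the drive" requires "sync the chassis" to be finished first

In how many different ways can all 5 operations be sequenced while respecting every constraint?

3

"sync the chassis" is the only operation with nothing required before it, so every ordering starts there.
Systematically extending each partial ordering one operation at a time and counting, there are 3 complete orderings.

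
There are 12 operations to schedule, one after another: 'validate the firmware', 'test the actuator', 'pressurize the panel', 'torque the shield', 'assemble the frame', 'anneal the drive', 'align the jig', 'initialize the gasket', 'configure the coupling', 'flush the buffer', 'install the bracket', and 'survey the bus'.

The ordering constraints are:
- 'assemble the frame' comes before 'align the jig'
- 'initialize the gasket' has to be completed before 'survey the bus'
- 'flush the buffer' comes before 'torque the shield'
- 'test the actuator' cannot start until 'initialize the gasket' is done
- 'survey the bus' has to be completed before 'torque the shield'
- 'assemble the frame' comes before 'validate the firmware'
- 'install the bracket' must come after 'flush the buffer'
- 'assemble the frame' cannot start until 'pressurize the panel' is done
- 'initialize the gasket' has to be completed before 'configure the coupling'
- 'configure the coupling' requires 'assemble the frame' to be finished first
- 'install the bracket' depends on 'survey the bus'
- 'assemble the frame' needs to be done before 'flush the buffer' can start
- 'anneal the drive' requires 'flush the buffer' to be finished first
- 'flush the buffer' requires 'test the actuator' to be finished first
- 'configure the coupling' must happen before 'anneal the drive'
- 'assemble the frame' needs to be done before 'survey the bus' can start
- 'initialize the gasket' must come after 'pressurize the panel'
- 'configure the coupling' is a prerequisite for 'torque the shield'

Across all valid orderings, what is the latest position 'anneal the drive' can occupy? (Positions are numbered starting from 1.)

Nothing depends on 'anneal the drive', so it can be the final operation, position 12.

12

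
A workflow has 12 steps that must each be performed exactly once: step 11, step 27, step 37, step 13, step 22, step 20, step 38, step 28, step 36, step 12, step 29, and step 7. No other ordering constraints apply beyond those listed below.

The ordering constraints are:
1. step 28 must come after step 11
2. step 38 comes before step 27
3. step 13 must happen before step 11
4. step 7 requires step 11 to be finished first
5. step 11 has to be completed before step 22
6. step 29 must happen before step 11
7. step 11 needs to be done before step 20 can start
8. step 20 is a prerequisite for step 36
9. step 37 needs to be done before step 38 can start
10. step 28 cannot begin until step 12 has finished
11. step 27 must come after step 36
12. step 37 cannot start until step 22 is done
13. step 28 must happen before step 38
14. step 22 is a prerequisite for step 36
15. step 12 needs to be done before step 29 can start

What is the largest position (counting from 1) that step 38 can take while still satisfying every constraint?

11

Following the constraints forward from step 38, its only required successor is step 27.
So at least 1 step follows step 38, putting step 38 no later than position 11. That position is achievable by scheduling everything else first.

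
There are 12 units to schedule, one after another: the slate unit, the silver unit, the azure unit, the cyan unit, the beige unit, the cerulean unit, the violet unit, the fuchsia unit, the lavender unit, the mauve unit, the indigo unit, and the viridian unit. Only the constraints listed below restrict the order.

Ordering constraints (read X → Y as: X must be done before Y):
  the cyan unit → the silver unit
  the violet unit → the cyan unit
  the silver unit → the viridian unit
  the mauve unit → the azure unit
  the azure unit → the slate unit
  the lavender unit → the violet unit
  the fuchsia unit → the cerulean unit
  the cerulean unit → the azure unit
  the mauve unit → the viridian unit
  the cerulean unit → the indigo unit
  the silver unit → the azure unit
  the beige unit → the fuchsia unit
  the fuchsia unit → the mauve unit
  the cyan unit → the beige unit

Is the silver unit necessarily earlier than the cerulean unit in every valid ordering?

The silver unit and the cerulean unit are not related by any chain of constraints.
So the silver unit can come before the cerulean unit or after — it is not forced.

No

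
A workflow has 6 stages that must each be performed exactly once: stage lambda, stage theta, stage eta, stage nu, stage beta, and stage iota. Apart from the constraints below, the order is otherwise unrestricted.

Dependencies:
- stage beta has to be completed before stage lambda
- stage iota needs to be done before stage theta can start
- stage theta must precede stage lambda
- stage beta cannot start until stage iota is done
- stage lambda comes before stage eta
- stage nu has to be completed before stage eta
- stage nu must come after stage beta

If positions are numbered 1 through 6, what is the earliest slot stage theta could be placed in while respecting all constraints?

The only stage forced before stage theta (directly or transitively) is stage iota.
So at minimum 1 stage comes before stage theta, putting stage theta no earlier than position 2. That position is achievable by scheduling exactly that predecessor first.

2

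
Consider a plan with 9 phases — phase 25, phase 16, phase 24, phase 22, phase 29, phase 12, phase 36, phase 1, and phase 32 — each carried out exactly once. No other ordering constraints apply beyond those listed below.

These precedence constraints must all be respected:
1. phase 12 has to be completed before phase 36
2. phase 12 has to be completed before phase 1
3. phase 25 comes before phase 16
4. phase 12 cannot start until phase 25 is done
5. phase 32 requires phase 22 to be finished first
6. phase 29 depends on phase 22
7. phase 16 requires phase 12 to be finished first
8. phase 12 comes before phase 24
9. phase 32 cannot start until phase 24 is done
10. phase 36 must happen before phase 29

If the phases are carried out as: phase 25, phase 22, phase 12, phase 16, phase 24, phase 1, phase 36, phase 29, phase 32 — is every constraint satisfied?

Yes

Every stated constraint is respected: phase 22 sits at position 2, ahead of phase 32 at position 9, and each of the other listed pairs likewise has the predecessor earlier in the sequence.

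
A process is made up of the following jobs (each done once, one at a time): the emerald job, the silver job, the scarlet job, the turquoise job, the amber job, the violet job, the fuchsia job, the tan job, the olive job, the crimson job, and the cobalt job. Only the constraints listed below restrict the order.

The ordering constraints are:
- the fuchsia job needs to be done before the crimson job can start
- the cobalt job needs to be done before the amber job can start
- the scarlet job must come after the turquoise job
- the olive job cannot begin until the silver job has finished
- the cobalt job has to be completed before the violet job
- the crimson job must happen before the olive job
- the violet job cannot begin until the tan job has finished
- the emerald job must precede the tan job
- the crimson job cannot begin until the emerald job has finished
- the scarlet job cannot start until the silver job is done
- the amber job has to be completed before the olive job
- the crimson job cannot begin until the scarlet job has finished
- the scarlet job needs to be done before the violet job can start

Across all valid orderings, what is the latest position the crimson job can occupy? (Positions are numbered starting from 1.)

Following the constraints forward from the crimson job, its only required successor is the olive job.
So at least 1 job follows the crimson job, putting the crimson job no later than position 10. That position is achievable by scheduling everything else first.

10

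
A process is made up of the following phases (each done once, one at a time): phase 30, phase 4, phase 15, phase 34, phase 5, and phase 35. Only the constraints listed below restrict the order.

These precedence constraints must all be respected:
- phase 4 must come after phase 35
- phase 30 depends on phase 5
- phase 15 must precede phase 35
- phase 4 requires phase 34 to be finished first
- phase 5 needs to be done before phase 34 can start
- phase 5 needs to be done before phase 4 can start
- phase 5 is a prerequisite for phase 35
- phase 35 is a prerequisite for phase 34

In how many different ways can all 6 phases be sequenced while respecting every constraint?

The phases with no prerequisites are phase 15, phase 5; any of them can be placed first.
Enumerating by repeatedly choosing an available phase (one whose prerequisites are all placed) gives 9 distinct complete orderings.

9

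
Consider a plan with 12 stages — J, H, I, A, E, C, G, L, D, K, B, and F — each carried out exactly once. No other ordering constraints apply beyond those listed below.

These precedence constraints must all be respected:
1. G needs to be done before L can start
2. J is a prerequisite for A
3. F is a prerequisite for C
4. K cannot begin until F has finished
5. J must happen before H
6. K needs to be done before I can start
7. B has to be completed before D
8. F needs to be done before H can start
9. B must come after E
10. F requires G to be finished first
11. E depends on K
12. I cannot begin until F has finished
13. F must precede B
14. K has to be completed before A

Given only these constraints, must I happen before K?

No

In fact the dependencies run the other way: K → I.
So I does not have to come before K — it cannot.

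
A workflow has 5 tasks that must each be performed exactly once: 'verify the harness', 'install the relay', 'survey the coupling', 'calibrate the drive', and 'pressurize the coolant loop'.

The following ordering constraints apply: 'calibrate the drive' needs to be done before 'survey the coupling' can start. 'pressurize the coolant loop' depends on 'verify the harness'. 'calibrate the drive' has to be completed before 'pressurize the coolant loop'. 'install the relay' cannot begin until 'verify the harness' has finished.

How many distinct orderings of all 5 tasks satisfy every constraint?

16

The tasks with no prerequisites are 'verify the harness', 'calibrate the drive'; any of them can be placed first.
Enumerating by repeatedly choosing an available task (one whose prerequisites are all placed) gives 16 distinct complete orderings.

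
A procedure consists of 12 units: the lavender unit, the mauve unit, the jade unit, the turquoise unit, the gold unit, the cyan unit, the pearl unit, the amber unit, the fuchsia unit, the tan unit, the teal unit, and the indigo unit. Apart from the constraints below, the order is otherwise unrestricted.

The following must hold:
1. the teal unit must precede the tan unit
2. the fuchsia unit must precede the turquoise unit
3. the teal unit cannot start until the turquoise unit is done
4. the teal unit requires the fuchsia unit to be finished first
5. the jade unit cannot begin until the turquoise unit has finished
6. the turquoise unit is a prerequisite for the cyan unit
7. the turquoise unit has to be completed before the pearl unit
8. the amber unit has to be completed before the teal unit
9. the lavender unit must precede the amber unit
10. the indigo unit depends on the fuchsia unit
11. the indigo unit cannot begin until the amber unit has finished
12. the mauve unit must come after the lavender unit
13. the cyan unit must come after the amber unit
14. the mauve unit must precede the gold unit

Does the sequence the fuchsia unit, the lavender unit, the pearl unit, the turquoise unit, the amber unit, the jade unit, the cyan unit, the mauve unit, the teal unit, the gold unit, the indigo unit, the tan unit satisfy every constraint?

No

Here the turquoise unit comes after the pearl unit.
But one of the constraints requires the turquoise unit before the pearl unit, so this ordering violates it.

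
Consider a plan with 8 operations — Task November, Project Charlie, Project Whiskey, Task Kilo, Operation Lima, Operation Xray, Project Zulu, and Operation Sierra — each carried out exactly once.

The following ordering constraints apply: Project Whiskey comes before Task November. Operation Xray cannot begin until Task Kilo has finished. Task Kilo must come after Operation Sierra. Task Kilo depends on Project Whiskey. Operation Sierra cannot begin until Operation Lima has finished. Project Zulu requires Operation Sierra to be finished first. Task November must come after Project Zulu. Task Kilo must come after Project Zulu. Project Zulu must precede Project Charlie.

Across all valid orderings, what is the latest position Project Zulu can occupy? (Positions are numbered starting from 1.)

4

Following every chain forward from Project Zulu, the operations that must come later are Task November, Project Charlie, Task Kilo, Operation Xray — 4 of them.
So at least 4 operations follow Project Zulu, putting Project Zulu no later than position 4. That position is achievable by scheduling everything else first.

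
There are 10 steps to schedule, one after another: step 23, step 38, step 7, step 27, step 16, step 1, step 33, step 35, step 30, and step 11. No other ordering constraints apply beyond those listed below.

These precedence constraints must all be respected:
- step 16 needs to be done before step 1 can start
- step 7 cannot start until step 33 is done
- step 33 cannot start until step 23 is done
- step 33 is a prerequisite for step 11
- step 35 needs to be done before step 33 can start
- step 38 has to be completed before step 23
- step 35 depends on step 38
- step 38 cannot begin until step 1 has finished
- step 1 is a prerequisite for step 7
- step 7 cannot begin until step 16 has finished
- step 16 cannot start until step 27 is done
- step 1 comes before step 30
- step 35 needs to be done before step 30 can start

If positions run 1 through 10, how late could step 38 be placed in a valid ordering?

Following every chain forward from step 38, the steps that must come later are step 23, step 7, step 33, step 35, step 30, step 11 — 6 of them.
So at least 6 steps follow step 38, putting step 38 no later than position 4. That position is achievable by scheduling everything else first.

4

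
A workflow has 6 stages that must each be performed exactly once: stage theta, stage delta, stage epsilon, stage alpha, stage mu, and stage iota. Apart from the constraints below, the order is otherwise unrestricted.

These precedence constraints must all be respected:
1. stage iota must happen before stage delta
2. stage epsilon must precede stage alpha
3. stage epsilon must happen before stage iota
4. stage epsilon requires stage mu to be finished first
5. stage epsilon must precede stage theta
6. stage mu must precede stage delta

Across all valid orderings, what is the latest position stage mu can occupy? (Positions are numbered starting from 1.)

1

The stages that are forced after stage mu, directly or by a chain of constraints, are stage theta, stage delta, stage epsilon, stage alpha, stage iota. That's 5 stages.
With 5 mandatory successors out of 6 stages total, the latest slot for stage mu is 6−5 = 1, and it's reachable by doing all non-successors before stage mu.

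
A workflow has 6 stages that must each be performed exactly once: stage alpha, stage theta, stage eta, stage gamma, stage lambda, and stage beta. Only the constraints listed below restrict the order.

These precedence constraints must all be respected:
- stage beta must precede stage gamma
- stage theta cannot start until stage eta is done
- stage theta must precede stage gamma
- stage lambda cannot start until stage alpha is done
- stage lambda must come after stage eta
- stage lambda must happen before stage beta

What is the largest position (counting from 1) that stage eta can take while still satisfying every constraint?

The stages that are forced after stage eta, directly or by a chain of constraints, are stage theta, stage gamma, stage lambda, stage beta. That's 4 stages.
So at least 4 stages follow stage eta, putting stage eta no later than position 2. That position is achievable by scheduling everything else first.

2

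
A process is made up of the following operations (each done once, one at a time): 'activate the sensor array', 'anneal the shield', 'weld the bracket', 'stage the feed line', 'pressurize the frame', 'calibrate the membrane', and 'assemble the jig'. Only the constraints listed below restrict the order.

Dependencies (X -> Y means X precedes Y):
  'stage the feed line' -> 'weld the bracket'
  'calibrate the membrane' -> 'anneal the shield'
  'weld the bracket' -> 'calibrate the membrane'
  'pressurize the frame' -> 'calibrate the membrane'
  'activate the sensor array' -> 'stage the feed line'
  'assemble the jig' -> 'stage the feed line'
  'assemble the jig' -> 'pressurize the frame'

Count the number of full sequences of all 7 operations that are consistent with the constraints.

7

The operations with no prerequisites are 'activate the sensor array', 'assemble the jig'; any of them can be placed first.
Systematically extending each partial ordering one operation at a time and counting, there are 7 complete orderings.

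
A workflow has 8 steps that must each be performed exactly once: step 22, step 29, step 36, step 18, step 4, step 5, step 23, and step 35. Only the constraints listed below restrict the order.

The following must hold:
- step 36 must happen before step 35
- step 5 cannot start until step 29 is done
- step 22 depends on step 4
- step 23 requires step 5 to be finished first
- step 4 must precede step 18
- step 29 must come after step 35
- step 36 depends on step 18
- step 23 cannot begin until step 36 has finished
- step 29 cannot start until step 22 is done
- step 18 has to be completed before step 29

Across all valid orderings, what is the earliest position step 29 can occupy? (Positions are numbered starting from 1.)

Every step that must precede step 29 has to come before it. Tracing all chains that end at step 29, those steps are: step 22, step 36, step 18, step 4, step 35 — 5 in total.
So at minimum 5 steps come before step 29, putting step 29 no earlier than position 6. That position is achievable by scheduling exactly those predecessors first.

6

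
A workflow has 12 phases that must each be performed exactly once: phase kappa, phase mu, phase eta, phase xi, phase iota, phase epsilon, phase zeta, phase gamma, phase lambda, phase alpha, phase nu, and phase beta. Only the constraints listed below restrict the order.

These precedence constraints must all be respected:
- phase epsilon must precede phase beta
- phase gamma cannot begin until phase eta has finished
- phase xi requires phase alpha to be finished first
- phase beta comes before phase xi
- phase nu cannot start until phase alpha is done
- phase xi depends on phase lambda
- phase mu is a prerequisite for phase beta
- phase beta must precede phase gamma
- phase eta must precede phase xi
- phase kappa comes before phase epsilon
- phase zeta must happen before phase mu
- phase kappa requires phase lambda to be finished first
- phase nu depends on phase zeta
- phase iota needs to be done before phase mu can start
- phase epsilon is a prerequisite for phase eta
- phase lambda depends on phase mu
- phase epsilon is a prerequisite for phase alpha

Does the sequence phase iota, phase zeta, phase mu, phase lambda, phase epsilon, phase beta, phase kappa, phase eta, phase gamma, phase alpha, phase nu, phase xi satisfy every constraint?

No

The sequence places phase epsilon ahead of phase kappa.
Since phase kappa is required before phase epsilon, the ordering is invalid.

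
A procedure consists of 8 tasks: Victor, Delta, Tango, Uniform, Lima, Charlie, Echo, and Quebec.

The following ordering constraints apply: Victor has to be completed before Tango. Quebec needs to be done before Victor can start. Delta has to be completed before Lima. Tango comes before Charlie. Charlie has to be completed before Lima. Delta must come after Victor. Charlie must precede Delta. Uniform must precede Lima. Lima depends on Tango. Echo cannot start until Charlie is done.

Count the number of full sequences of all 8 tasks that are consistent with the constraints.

20

2 tasks have no prerequisites (Uniform, Quebec), so any of them could come first.
Counting all ways to extend the partial order to a total order gives 20.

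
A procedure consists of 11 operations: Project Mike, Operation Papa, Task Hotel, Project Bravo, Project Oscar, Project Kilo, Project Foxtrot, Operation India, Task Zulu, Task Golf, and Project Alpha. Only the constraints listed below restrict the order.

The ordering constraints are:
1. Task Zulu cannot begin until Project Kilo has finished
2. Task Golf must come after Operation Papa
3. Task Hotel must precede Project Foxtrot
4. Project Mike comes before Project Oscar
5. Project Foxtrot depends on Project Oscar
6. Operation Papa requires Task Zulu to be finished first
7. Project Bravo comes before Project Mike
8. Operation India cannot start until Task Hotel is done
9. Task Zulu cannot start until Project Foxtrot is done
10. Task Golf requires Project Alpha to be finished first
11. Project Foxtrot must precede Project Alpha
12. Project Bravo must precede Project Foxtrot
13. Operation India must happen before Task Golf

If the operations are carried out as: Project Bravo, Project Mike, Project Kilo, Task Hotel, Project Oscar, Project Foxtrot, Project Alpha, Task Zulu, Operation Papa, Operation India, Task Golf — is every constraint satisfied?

Going through the constraints one by one, each required predecessor appears earlier in the sequence than its dependent — e.g. Task Hotel (position 4) is before Operation India (position 10), as required.

Yes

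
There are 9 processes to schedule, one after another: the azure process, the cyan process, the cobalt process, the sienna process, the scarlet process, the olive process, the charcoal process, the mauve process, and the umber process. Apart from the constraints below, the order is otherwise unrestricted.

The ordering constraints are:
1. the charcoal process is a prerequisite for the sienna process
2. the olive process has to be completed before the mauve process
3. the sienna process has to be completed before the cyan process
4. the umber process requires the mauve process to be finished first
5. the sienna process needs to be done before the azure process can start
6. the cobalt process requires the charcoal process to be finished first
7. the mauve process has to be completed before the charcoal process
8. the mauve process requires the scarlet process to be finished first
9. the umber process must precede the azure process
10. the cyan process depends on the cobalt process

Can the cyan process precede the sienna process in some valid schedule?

The constraints give a chain the sienna process → the cyan process, which forces the sienna process before the cyan process.
So no valid ordering can have the cyan process before the sienna process.

No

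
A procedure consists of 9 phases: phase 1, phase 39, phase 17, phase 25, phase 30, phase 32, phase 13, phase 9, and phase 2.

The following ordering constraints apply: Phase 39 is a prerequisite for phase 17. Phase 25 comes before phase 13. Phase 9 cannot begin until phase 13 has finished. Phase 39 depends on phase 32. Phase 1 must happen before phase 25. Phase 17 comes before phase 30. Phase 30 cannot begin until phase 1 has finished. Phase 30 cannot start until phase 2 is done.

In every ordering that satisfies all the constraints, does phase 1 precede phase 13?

Yes

Tracing the constraints gives a chain: phase 1 → phase 25 → phase 13.
So phase 1 must precede phase 13 in any valid ordering.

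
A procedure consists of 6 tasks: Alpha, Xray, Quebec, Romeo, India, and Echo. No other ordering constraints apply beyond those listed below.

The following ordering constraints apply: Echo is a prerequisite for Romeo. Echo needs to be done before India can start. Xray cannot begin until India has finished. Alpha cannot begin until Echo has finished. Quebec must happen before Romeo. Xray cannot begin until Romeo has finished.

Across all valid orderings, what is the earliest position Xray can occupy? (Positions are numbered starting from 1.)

5

The tasks that are forced before Xray, directly or transitively, are Quebec, Romeo, India, Echo. That's 4 tasks.
With 4 mandatory predecessors, the earliest Xray can sit is position 4+1 = 5, and placing just those 4 first achieves it.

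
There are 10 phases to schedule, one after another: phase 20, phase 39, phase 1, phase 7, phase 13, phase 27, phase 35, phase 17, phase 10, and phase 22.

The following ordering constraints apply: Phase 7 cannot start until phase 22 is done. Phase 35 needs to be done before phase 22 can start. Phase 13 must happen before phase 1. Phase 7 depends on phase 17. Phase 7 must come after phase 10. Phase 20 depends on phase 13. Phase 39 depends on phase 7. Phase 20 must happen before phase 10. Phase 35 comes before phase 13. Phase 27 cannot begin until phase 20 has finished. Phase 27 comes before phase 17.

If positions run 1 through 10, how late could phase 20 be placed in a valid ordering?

Following every chain forward from phase 20, the phases that must come later are phase 39, phase 7, phase 27, phase 17, phase 10 — 5 of them.
So at least 5 phases follow phase 20, putting phase 20 no later than position 5. That position is achievable by scheduling everything else first.

5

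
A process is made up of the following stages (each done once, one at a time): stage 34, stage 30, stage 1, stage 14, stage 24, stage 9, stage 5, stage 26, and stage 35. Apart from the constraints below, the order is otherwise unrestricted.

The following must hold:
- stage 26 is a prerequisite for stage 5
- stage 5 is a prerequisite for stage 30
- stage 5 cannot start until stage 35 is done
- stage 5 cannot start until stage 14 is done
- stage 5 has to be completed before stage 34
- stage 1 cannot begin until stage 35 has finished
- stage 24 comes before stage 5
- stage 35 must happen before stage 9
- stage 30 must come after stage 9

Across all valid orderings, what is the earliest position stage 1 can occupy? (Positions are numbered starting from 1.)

The only stage forced before stage 1 (directly or transitively) is stage 35.
With 1 mandatory predecessor, the earliest stage 1 can sit is position 1+1 = 2, and placing just that one first achieves it.

2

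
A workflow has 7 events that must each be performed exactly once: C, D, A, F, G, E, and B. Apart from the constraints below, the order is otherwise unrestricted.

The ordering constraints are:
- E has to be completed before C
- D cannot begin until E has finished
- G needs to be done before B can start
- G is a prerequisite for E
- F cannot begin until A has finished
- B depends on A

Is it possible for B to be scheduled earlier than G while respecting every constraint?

Following G → B, G must precede B in every valid ordering.
Hence B can never be scheduled before G.

No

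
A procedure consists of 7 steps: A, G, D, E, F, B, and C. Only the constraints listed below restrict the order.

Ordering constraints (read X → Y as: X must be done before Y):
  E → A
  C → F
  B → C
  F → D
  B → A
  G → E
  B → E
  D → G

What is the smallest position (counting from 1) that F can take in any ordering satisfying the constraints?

Every step that must precede F has to come before it. Tracing all chains that end at F, those steps are: B, C — 2 in total.
With 2 mandatory predecessors, the earliest F can sit is position 2+1 = 3, and placing just those 2 first achieves it.

3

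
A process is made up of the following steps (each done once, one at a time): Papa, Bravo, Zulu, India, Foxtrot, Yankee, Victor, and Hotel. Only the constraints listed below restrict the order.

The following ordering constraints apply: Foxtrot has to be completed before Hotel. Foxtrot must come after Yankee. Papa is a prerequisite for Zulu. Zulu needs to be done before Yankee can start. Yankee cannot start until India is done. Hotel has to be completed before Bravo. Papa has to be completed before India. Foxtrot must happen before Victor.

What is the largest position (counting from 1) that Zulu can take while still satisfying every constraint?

The steps that are forced after Zulu, directly or by a chain of constraints, are Bravo, Foxtrot, Yankee, Victor, Hotel. That's 5 steps.
So at least 5 steps follow Zulu, putting Zulu no later than position 3. That position is achievable by scheduling everything else first.

3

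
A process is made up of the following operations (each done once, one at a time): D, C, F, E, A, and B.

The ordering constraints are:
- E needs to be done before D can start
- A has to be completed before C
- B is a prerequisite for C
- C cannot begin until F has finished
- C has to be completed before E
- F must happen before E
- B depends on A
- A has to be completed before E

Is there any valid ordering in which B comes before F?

Yes

No chain of constraints runs from F to B, so F is not required to come first.
That means at least one valid schedule has B before F.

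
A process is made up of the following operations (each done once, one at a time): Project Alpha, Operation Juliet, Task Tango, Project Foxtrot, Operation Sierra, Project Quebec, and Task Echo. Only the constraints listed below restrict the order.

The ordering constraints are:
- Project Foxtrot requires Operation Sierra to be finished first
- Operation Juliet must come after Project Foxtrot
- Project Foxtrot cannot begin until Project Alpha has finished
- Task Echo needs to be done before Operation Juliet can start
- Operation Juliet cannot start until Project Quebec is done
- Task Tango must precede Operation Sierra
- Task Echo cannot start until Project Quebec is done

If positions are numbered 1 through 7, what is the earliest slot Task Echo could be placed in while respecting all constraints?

Working backwards through the constraints from Task Echo, its only required predecessor is Project Quebec.
So at minimum 1 operation comes before Task Echo, putting Task Echo no earlier than position 2. That position is achievable by scheduling exactly that predecessor first.

2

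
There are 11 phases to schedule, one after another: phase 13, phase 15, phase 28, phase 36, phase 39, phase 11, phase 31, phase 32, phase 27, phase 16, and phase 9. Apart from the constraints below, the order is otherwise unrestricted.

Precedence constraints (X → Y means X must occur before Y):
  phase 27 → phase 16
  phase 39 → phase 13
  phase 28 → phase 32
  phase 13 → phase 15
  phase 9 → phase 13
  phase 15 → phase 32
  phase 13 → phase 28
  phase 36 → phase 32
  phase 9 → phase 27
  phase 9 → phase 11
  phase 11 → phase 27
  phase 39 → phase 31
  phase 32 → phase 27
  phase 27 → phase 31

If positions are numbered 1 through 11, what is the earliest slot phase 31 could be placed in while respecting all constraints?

10

Every phase that must precede phase 31 has to come before it. Tracing all chains that end at phase 31, those phases are: phase 13, phase 15, phase 28, phase 36, phase 39, phase 11, phase 32, phase 27, phase 9 — 9 in total.
So at minimum 9 phases come before phase 31, putting phase 31 no earlier than position 10. That position is achievable by scheduling exactly those predecessors first.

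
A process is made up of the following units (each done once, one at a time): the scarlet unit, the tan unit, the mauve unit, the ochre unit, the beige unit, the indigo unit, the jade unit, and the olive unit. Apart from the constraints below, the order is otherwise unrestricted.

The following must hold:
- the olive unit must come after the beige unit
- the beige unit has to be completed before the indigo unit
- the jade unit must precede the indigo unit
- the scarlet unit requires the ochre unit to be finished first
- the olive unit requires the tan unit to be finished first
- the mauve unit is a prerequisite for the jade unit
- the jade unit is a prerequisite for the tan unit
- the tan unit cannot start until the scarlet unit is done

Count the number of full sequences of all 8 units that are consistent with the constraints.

117

3 units have no prerequisites (the mauve unit, the ochre unit, the beige unit), so any of them could come first.
Counting all ways to extend the partial order to a total order gives 117.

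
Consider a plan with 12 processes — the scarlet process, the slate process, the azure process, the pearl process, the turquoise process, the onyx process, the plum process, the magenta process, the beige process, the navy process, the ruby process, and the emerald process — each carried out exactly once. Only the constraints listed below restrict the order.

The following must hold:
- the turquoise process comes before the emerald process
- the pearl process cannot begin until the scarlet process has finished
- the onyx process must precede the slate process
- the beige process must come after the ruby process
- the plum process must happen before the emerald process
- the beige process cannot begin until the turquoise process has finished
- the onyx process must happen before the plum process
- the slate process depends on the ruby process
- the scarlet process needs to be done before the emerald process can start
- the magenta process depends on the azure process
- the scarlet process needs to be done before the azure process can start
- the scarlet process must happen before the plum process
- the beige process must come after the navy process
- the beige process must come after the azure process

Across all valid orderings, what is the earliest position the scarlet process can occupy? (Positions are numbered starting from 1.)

1

The scarlet process has no prerequisites at all, so it can go in position 1.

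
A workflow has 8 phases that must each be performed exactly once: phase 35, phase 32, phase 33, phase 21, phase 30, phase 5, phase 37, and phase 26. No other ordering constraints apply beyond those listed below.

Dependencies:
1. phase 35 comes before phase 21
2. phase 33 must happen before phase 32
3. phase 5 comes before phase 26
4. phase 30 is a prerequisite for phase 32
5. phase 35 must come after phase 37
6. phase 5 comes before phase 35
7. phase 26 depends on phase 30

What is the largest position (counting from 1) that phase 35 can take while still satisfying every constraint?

7

Following the constraints forward from phase 35, its only required successor is phase 21.
With 1 mandatory successor out of 8 phases total, the latest slot for phase 35 is 8−1 = 7, and it's reachable by doing all non-successors before phase 35.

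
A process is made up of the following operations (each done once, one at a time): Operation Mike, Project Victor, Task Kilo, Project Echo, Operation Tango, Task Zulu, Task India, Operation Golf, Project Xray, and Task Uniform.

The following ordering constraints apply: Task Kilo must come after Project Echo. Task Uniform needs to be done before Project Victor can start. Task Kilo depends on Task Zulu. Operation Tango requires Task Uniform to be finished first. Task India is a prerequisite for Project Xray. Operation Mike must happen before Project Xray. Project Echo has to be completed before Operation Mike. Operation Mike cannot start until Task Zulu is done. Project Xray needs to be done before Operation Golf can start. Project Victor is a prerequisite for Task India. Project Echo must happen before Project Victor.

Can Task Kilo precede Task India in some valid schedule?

Nothing in the constraints forces Task India before Task Kilo — there is no chain from Task India to Task Kilo.
So a valid ordering placing Task Kilo earlier than Task India exists.

Yes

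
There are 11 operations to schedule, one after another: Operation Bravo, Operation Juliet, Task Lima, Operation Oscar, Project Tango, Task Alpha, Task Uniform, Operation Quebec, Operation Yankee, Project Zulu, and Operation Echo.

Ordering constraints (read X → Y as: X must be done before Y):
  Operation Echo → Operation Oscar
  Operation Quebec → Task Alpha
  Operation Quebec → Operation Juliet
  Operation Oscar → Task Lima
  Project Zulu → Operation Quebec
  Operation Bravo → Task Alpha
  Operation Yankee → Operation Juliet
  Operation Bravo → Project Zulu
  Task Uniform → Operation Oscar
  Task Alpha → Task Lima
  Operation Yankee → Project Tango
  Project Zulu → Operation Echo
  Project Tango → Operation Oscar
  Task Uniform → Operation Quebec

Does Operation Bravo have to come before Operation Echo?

There is a constraint chain Operation Bravo → Project Zulu → Operation Echo.
So Operation Bravo must precede Operation Echo in any valid ordering.

Yes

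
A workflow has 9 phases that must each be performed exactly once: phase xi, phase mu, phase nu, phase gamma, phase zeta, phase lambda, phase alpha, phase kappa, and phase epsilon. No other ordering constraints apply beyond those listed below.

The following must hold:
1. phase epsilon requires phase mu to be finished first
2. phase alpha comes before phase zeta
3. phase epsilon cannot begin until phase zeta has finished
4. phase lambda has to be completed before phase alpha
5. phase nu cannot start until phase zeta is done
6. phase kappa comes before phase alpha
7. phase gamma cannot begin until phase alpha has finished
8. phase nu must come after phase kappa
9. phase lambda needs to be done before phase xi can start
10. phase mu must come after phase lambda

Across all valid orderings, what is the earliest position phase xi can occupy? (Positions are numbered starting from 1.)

2

Working backwards through the constraints from phase xi, its only required predecessor is phase lambda.
With 1 mandatory predecessor, the earliest phase xi can sit is position 1+1 = 2, and placing just that one first achieves it.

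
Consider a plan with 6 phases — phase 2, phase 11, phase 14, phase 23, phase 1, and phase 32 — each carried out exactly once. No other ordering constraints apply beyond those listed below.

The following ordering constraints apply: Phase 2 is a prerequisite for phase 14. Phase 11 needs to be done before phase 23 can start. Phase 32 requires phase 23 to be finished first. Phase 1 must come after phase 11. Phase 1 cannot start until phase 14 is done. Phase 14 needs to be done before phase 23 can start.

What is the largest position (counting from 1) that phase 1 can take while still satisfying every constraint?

Nothing depends on phase 1, so it can be the final phase, position 6.

6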